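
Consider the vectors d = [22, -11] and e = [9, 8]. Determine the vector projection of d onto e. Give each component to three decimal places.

(6.828, 6.069)

d · e = 22·9 + (-11)·8 = 198 - 88 = 110
|e|² = 81 + 64 = 145
proj_e d = (110/145) · (9, 8) ≈ (6.828, 6.069)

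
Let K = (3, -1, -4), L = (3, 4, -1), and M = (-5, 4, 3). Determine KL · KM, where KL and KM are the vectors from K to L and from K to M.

KL = L − K = (0, 5, 3)
KM = M − K = (-8, 5, 7)
KL · KM = 0·(-8) + 5·5 + 3·7 = 0 + 25 + 21 = 46

46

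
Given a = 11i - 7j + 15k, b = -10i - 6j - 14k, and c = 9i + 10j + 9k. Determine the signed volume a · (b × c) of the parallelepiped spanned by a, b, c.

b × c:
i: (-6)·9 - (-14)·10 = -54 - (-140) = 86
j: (-14)·9 - (-10)·9 = -126 - (-90) = -36
k: (-10)·10 - (-6)·9 = -100 - (-54) = -46
b × c = (86, -36, -46)
a · (b × c) = 11·86 + (-7)·(-36) + 15·(-46) = 946 + 252 - 690 = 508

508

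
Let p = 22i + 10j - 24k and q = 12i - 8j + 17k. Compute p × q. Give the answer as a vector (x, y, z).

(-22, -662, -296)

i: 10·17 - (-24)·(-8) = 170 - 192 = -22
j: (-24)·12 - 22·17 = -288 - 374 = -662
k: 22·(-8) - 10·12 = -176 - 120 = -296
p × q = (-22, -662, -296)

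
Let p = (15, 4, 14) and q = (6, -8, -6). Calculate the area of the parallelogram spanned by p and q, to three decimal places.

i: 4·(-6) - 14·(-8) = -24 - (-112) = 88
j: 14·6 - 15·(-6) = 84 - (-90) = 174
k: 15·(-8) - 4·6 = -120 - 24 = -144
p × q = (88, 174, -144)
|p × q| = √(88² + 174² + (-144)²) = √58756 ≈ 242.3964

242.396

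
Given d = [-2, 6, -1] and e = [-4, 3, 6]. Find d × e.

(39, 16, 18)

i: 6·6 - (-1)·3 = 36 - (-3) = 39
j: (-1)·(-4) - (-2)·6 = 4 - (-12) = 16
k: (-2)·3 - 6·(-4) = -6 - (-24) = 18
d × e = (39, 16, 18)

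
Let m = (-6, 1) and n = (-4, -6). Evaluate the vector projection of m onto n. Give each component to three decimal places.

m · n = (-6)·(-4) + 1·(-6) = 24 - 6 = 18
|n|² = 16 + 36 = 52
proj_n m = (18/52) · (-4, -6) ≈ (-1.385, -2.077)

(-1.385, -2.077)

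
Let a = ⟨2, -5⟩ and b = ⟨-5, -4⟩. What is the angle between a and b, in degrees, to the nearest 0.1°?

73.1

a · b = 2·(-5) + (-5)·(-4) = -10 + 20 = 10
|a|² = 4 + 25 = 29,  |a| = √29 ≈ 5.385165
|b|² = 25 + 16 = 41,  |b| = √41 ≈ 6.403124
cos θ = 10 / (5.385165 · 6.403124) ≈ 0.29001
θ = arccos(0.29001) ≈ 73.1°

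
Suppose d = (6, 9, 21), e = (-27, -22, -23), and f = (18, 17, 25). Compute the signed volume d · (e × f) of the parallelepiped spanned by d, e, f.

e × f:
i: (-22)·25 - (-23)·17 = -550 - (-391) = -159
j: (-23)·18 - (-27)·25 = -414 - (-675) = 261
k: (-27)·17 - (-22)·18 = -459 - (-396) = -63
e × f = (-159, 261, -63)
d · (e × f) = 6·(-159) + 9·261 + 21·(-63) = -954 + 2349 - 1323 = 72

72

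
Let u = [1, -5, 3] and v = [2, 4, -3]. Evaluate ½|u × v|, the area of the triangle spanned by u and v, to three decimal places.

8.456

i: (-5)·(-3) - 3·4 = 15 - 12 = 3
j: 3·2 - 1·(-3) = 6 - (-3) = 9
k: 1·4 - (-5)·2 = 4 - (-10) = 14
u × v = (3, 9, 14)
|u × v| = √(3² + 9² + 14²) = √286 ≈ 16.9115
area = ½ · 16.9115 ≈ 8.456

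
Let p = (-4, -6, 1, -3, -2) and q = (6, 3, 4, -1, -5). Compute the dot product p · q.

-25

p · q = (-4)·6 + (-6)·3 + 1·4 + (-3)·(-1) + (-2)·(-5) = -24 - 18 + 4 + 3 + 10 = -25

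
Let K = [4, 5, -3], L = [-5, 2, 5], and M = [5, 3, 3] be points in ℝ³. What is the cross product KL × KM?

(-2, 62, 21)

KL = (-9, -3, 8)
KM = (1, -2, 6)
i: (-3)·6 - 8·(-2) = -18 - (-16) = -2
j: 8·1 - (-9)·6 = 8 - (-54) = 62
k: (-9)·(-2) - (-3)·1 = 18 - (-3) = 21
KL × KM = (-2, 62, 21)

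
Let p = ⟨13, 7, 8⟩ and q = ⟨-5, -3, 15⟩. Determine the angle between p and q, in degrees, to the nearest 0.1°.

p · q = 13·(-5) + 7·(-3) + 8·15 = -65 - 21 + 120 = 34
|p|² = 169 + 49 + 64 = 282,  |p| = √282 ≈ 16.792856
|q|² = 25 + 9 + 225 = 259,  |q| = √259 ≈ 16.093477
cos θ = 34 / (16.792856 · 16.093477) ≈ 0.12581
θ = arccos(0.12581) ≈ 82.8°

82.8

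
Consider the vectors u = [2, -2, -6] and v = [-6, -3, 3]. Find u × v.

(-24, 30, -18)

i: (-2)·3 - (-6)·(-3) = -6 - 18 = -24
j: (-6)·(-6) - 2·3 = 36 - 6 = 30
k: 2·(-3) - (-2)·(-6) = -6 - 12 = -18
u × v = (-24, 30, -18)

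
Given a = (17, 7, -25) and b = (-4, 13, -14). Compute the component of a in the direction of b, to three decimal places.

a · b = 17·(-4) + 7·13 + (-25)·(-14) = -68 + 91 + 350 = 373
|b| = √(16 + 169 + 196) = √381 ≈ 19.5192
comp_b a = 373 / √381 ≈ 19.109

19.109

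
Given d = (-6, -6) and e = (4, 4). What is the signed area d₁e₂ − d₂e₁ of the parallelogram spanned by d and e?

0

(-6)·4 - (-6)·4 = -24 - (-24) = 0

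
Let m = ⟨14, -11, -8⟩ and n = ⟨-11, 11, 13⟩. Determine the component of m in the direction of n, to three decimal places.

m · n = 14·(-11) + (-11)·11 + (-8)·13 = -154 - 121 - 104 = -379
|n| = √(121 + 121 + 169) = √411 ≈ 20.2731
comp_n m = -379 / √411 ≈ -18.695

-18.695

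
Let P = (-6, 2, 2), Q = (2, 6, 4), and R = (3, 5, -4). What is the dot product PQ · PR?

72

PQ = Q − P = (8, 4, 2)
PR = R − P = (9, 3, -6)
PQ · PR = 8·9 + 4·3 + 2·(-6) = 72 + 12 - 12 = 72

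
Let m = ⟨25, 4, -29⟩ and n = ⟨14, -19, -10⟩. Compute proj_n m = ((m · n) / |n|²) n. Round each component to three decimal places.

(12.018, -16.311, -8.584)

m · n = 25·14 + 4·(-19) + (-29)·(-10) = 350 - 76 + 290 = 564
|n|² = 196 + 361 + 100 = 657
proj_n m = (564/657) · (14, -19, -10) ≈ (12.018, -16.311, -8.584)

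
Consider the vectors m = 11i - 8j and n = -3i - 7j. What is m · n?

m · n = 11·(-3) + (-8)·(-7) = -33 + 56 = 23

23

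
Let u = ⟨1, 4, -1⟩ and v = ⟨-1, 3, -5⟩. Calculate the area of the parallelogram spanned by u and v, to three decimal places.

i: 4·(-5) - (-1)·3 = -20 - (-3) = -17
j: (-1)·(-1) - 1·(-5) = 1 - (-5) = 6
k: 1·3 - 4·(-1) = 3 - (-4) = 7
u × v = (-17, 6, 7)
|u × v| = √((-17)² + 6² + 7²) = √374 ≈ 19.3391

19.339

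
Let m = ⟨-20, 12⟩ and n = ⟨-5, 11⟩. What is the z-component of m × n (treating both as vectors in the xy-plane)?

(-20)·11 - 12·(-5) = -220 - (-60) = -160

-160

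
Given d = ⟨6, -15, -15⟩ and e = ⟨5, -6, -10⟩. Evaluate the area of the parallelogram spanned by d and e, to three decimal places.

i: (-15)·(-10) - (-15)·(-6) = 150 - 90 = 60
j: (-15)·5 - 6·(-10) = -75 - (-60) = -15
k: 6·(-6) - (-15)·5 = -36 - (-75) = 39
d × e = (60, -15, 39)
|d × e| = √(60² + (-15)² + 39²) = √5346 ≈ 73.1163

73.116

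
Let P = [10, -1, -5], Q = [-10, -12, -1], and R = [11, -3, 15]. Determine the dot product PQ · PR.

PQ = Q − P = (-20, -11, 4)
PR = R − P = (1, -2, 20)
PQ · PR = (-20)·1 + (-11)·(-2) + 4·20 = -20 + 22 + 80 = 82

82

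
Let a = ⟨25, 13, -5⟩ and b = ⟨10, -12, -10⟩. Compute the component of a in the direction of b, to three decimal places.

a · b = 25·10 + 13·(-12) + (-5)·(-10) = 250 - 156 + 50 = 144
|b| = √(100 + 144 + 100) = √344 ≈ 18.5472
comp_b a = 144 / √344 ≈ 7.764

7.764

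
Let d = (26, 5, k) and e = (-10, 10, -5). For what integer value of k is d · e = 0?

-42

d · e = 26·(-10) + 5·10 + k·(-5) = -210 - 5k
Set equal to 0: -5k = 210, so k = -42.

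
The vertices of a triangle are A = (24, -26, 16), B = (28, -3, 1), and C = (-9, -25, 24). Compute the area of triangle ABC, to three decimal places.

457.203

AB = (4, 23, -15),  AC = (-33, 1, 8)
i: 23·8 - (-15)·1 = 184 - (-15) = 199
j: (-15)·(-33) - 4·8 = 495 - 32 = 463
k: 4·1 - 23·(-33) = 4 - (-759) = 763
AB × AC = (199, 463, 763)
|AB × AC| = √836139 ≈ 914.4064
area = ½ · 914.4064 ≈ 457.203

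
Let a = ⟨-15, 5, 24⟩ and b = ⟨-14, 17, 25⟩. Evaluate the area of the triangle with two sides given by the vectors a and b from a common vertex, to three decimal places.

170.173

i: 5·25 - 24·17 = 125 - 408 = -283
j: 24·(-14) - (-15)·25 = -336 - (-375) = 39
k: (-15)·17 - 5·(-14) = -255 - (-70) = -185
a × b = (-283, 39, -185)
|a × b| = √((-283)² + 39² + (-185)²) = √115835 ≈ 340.3454
area = ½ · 340.3454 ≈ 170.173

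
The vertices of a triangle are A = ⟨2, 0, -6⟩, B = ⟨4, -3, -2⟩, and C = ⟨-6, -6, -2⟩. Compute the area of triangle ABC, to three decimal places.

27.568

AB = (2, -3, 4),  AC = (-8, -6, 4)
i: (-3)·4 - 4·(-6) = -12 - (-24) = 12
j: 4·(-8) - 2·4 = -32 - 8 = -40
k: 2·(-6) - (-3)·(-8) = -12 - 24 = -36
AB × AC = (12, -40, -36)
|AB × AC| = √3040 ≈ 55.1362
area = ½ · 55.1362 ≈ 27.568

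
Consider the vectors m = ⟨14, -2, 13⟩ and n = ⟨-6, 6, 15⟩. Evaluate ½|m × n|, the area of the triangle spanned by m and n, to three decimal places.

157.949

i: (-2)·15 - 13·6 = -30 - 78 = -108
j: 13·(-6) - 14·15 = -78 - 210 = -288
k: 14·6 - (-2)·(-6) = 84 - 12 = 72
m × n = (-108, -288, 72)
|m × n| = √((-108)² + (-288)² + 72²) = √99792 ≈ 315.8987
area = ½ · 315.8987 ≈ 157.949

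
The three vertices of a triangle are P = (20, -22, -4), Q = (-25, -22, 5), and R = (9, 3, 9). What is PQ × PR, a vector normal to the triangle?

(-225, 486, -1125)

PQ = (-45, 0, 9)
PR = (-11, 25, 13)
i: 0·13 - 9·25 = 0 - 225 = -225
j: 9·(-11) - (-45)·13 = -99 - (-585) = 486
k: (-45)·25 - 0·(-11) = -1125 - 0 = -1125
PQ × PR = (-225, 486, -1125)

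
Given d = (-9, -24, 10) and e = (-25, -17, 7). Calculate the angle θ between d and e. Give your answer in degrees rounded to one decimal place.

34.6

d · e = (-9)·(-25) + (-24)·(-17) + 10·7 = 225 + 408 + 70 = 703
|d|² = 81 + 576 + 100 = 757,  |d| = √757 ≈ 27.513633
|e|² = 625 + 289 + 49 = 963,  |e| = √963 ≈ 31.032241
cos θ = 703 / (27.513633 · 31.032241) ≈ 0.82337
θ = arccos(0.82337) ≈ 34.6°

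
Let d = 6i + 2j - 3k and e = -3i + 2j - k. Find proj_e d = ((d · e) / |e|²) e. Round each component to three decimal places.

(2.357, -1.571, 0.786)

d · e = 6·(-3) + 2·2 + (-3)·(-1) = -18 + 4 + 3 = -11
|e|² = 9 + 4 + 1 = 14
proj_e d = (-11/14) · (-3, 2, -1) ≈ (2.357, -1.571, 0.786)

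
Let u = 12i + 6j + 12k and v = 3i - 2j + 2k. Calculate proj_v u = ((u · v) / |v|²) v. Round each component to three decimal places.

u · v = 12·3 + 6·(-2) + 12·2 = 36 - 12 + 24 = 48
|v|² = 9 + 4 + 4 = 17
proj_v u = (48/17) · (3, -2, 2) ≈ (8.471, -5.647, 5.647)

(8.471, -5.647, 5.647)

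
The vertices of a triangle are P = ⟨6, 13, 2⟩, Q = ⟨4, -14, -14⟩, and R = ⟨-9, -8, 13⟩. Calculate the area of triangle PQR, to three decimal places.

387.654

PQ = (-2, -27, -16),  PR = (-15, -21, 11)
i: (-27)·11 - (-16)·(-21) = -297 - 336 = -633
j: (-16)·(-15) - (-2)·11 = 240 - (-22) = 262
k: (-2)·(-21) - (-27)·(-15) = 42 - 405 = -363
PQ × PR = (-633, 262, -363)
|PQ × PR| = √601102 ≈ 775.3077
area = ½ · 775.3077 ≈ 387.654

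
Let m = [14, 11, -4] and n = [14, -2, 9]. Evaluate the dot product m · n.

138

m · n = 14·14 + 11·(-2) + (-4)·9 = 196 - 22 - 36 = 138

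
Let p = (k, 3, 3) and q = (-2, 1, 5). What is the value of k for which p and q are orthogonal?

p · q = k·(-2) + 3·1 + 3·5 = 18 - 2k
Set equal to 0: -2k = -18, so k = 9.

9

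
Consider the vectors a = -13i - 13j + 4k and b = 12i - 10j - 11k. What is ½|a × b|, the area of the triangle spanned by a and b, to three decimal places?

176.288

i: (-13)·(-11) - 4·(-10) = 143 - (-40) = 183
j: 4·12 - (-13)·(-11) = 48 - 143 = -95
k: (-13)·(-10) - (-13)·12 = 130 - (-156) = 286
a × b = (183, -95, 286)
|a × b| = √(183² + (-95)² + 286²) = √124310 ≈ 352.5762
area = ½ · 352.5762 ≈ 176.288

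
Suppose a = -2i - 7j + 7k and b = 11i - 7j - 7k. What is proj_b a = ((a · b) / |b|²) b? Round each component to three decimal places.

a · b = (-2)·11 + (-7)·(-7) + 7·(-7) = -22 + 49 - 49 = -22
|b|² = 121 + 49 + 49 = 219
proj_b a = (-22/219) · (11, -7, -7) ≈ (-1.105, 0.703, 0.703)

(-1.105, 0.703, 0.703)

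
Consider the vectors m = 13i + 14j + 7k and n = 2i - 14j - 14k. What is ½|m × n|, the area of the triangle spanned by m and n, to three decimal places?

i: 14·(-14) - 7·(-14) = -196 - (-98) = -98
j: 7·2 - 13·(-14) = 14 - (-182) = 196
k: 13·(-14) - 14·2 = -182 - 28 = -210
m × n = (-98, 196, -210)
|m × n| = √((-98)² + 196² + (-210)²) = √92120 ≈ 303.5128
area = ½ · 303.5128 ≈ 151.756

151.756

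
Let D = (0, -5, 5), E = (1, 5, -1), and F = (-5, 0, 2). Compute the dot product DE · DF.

DE = E − D = (1, 10, -6)
DF = F − D = (-5, 5, -3)
DE · DF = 1·(-5) + 10·5 + (-6)·(-3) = -5 + 50 + 18 = 63

63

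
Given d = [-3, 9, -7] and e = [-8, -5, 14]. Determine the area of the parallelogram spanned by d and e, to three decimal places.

i: 9·14 - (-7)·(-5) = 126 - 35 = 91
j: (-7)·(-8) - (-3)·14 = 56 - (-42) = 98
k: (-3)·(-5) - 9·(-8) = 15 - (-72) = 87
d × e = (91, 98, 87)
|d × e| = √(91² + 98² + 87²) = √25454 ≈ 159.5431

159.543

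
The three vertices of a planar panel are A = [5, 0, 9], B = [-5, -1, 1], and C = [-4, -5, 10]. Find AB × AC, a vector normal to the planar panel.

AB = (-10, -1, -8)
AC = (-9, -5, 1)
i: (-1)·1 - (-8)·(-5) = -1 - 40 = -41
j: (-8)·(-9) - (-10)·1 = 72 - (-10) = 82
k: (-10)·(-5) - (-1)·(-9) = 50 - 9 = 41
AB × AC = (-41, 82, 41)

(-41, 82, 41)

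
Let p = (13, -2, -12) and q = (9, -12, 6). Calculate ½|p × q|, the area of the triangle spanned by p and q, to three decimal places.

139.621

i: (-2)·6 - (-12)·(-12) = -12 - 144 = -156
j: (-12)·9 - 13·6 = -108 - 78 = -186
k: 13·(-12) - (-2)·9 = -156 - (-18) = -138
p × q = (-156, -186, -138)
|p × q| = √((-156)² + (-186)² + (-138)²) = √77976 ≈ 279.2418
area = ½ · 279.2418 ≈ 139.621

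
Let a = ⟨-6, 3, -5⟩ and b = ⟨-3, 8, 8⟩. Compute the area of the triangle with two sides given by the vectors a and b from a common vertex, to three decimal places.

48.954

i: 3·8 - (-5)·8 = 24 - (-40) = 64
j: (-5)·(-3) - (-6)·8 = 15 - (-48) = 63
k: (-6)·8 - 3·(-3) = -48 - (-9) = -39
a × b = (64, 63, -39)
|a × b| = √(64² + 63² + (-39)²) = √9586 ≈ 97.9081
area = ½ · 97.9081 ≈ 48.954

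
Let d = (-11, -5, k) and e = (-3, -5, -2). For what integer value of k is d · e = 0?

29

d · e = (-11)·(-3) + (-5)·(-5) + k·(-2) = 58 - 2k
Set equal to 0: -2k = -58, so k = 29.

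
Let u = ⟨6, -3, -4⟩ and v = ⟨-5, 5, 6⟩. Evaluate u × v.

i: (-3)·6 - (-4)·5 = -18 - (-20) = 2
j: (-4)·(-5) - 6·6 = 20 - 36 = -16
k: 6·5 - (-3)·(-5) = 30 - 15 = 15
u × v = (2, -16, 15)

(2, -16, 15)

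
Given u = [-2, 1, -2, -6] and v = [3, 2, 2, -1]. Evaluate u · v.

-2

u · v = (-2)·3 + 1·2 + (-2)·2 + (-6)·(-1) = -6 + 2 - 4 + 6 = -2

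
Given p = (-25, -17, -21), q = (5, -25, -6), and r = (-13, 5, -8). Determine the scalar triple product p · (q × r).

q × r:
i: (-25)·(-8) - (-6)·5 = 200 - (-30) = 230
j: (-6)·(-13) - 5·(-8) = 78 - (-40) = 118
k: 5·5 - (-25)·(-13) = 25 - 325 = -300
q × r = (230, 118, -300)
p · (q × r) = (-25)·230 + (-17)·118 + (-21)·(-300) = -5750 - 2006 + 6300 = -1456

-1456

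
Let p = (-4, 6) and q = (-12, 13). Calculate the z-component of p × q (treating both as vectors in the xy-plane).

(-4)·13 - 6·(-12) = -52 - (-72) = 20

20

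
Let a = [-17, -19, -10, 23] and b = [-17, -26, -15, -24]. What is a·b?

381

a · b = (-17)·(-17) + (-19)·(-26) + (-10)·(-15) + 23·(-24) = 289 + 494 + 150 - 552 = 381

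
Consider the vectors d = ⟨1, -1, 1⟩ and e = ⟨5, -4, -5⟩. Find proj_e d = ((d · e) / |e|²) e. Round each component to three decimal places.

(0.303, -0.242, -0.303)

d · e = 1·5 + (-1)·(-4) + 1·(-5) = 5 + 4 - 5 = 4
|e|² = 25 + 16 + 25 = 66
proj_e d = (4/66) · (5, -4, -5) ≈ (0.303, -0.242, -0.303)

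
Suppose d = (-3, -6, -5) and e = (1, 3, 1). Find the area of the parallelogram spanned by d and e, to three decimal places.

9.695

i: (-6)·1 - (-5)·3 = -6 - (-15) = 9
j: (-5)·1 - (-3)·1 = -5 - (-3) = -2
k: (-3)·3 - (-6)·1 = -9 - (-6) = -3
d × e = (9, -2, -3)
|d × e| = √(9² + (-2)² + (-3)²) = √94 ≈ 9.6954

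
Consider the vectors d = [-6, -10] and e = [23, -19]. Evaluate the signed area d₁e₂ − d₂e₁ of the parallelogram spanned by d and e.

344

(-6)·(-19) - (-10)·23 = 114 - (-230) = 344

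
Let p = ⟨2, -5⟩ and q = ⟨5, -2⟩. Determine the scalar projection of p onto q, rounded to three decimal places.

p · q = 2·5 + (-5)·(-2) = 10 + 10 = 20
|q| = √(25 + 4) = √29 ≈ 5.3852
comp_q p = 20 / √29 ≈ 3.714

3.714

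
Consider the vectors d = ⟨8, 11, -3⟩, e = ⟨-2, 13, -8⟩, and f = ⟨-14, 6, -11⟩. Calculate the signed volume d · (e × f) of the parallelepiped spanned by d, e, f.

-280

e × f:
i: 13·(-11) - (-8)·6 = -143 - (-48) = -95
j: (-8)·(-14) - (-2)·(-11) = 112 - 22 = 90
k: (-2)·6 - 13·(-14) = -12 - (-182) = 170
e × f = (-95, 90, 170)
d · (e × f) = 8·(-95) + 11·90 + (-3)·170 = -760 + 990 - 510 = -280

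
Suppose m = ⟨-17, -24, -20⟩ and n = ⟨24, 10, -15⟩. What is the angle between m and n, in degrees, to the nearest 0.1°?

m · n = (-17)·24 + (-24)·10 + (-20)·(-15) = -408 - 240 + 300 = -348
|m|² = 289 + 576 + 400 = 1265,  |m| = √1265 ≈ 35.566838
|n|² = 576 + 100 + 225 = 901,  |n| = √901 ≈ 30.016662
cos θ = -348 / (35.566838 · 30.016662) ≈ -0.32597
θ = arccos(-0.32597) ≈ 109.0°

109.0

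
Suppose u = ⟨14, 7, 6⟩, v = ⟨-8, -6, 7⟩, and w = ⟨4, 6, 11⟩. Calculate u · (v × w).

v × w:
i: (-6)·11 - 7·6 = -66 - 42 = -108
j: 7·4 - (-8)·11 = 28 - (-88) = 116
k: (-8)·6 - (-6)·4 = -48 - (-24) = -24
v × w = (-108, 116, -24)
u · (v × w) = 14·(-108) + 7·116 + 6·(-24) = -1512 + 812 - 144 = -844

-844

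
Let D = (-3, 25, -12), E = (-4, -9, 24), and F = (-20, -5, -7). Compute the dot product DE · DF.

DE = E − D = (-1, -34, 36)
DF = F − D = (-17, -30, 5)
DE · DF = (-1)·(-17) + (-34)·(-30) + 36·5 = 17 + 1020 + 180 = 1217

1217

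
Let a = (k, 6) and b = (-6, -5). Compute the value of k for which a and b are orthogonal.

a · b = k·(-6) + 6·(-5) = -30 - 6k
Set equal to 0: -6k = 30, so k = -5.

-5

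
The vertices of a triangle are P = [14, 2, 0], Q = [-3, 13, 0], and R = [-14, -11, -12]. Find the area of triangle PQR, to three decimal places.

291.067

PQ = (-17, 11, 0),  PR = (-28, -13, -12)
i: 11·(-12) - 0·(-13) = -132 - 0 = -132
j: 0·(-28) - (-17)·(-12) = 0 - 204 = -204
k: (-17)·(-13) - 11·(-28) = 221 - (-308) = 529
PQ × PR = (-132, -204, 529)
|PQ × PR| = √338881 ≈ 582.1349
area = ½ · 582.1349 ≈ 291.067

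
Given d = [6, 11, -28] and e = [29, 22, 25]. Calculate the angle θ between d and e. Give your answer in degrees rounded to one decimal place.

d · e = 6·29 + 11·22 + (-28)·25 = 174 + 242 - 700 = -284
|d|² = 36 + 121 + 784 = 941,  |d| = √941 ≈ 30.675723
|e|² = 841 + 484 + 625 = 1950,  |e| = √1950 ≈ 44.158804
cos θ = -284 / (30.675723 · 44.158804) ≈ -0.20966
θ = arccos(-0.20966) ≈ 102.1°

102.1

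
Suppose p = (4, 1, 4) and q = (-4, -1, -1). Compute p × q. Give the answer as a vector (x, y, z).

i: 1·(-1) - 4·(-1) = -1 - (-4) = 3
j: 4·(-4) - 4·(-1) = -16 - (-4) = -12
k: 4·(-1) - 1·(-4) = -4 - (-4) = 0
p × q = (3, -12, 0)

(3, -12, 0)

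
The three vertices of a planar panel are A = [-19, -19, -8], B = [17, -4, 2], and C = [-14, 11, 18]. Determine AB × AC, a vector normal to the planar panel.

AB = (36, 15, 10)
AC = (5, 30, 26)
i: 15·26 - 10·30 = 390 - 300 = 90
j: 10·5 - 36·26 = 50 - 936 = -886
k: 36·30 - 15·5 = 1080 - 75 = 1005
AB × AC = (90, -886, 1005)

(90, -886, 1005)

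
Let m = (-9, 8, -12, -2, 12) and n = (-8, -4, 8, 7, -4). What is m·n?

-118

m · n = (-9)·(-8) + 8·(-4) + (-12)·8 + (-2)·7 + 12·(-4) = 72 - 32 - 96 - 14 - 48 = -118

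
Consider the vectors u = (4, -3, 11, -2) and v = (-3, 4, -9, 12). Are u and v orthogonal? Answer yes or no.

no

u · v = 4·(-3) + (-3)·4 + 11·(-9) + (-2)·12 = -12 - 12 - 99 - 24 = -147
Nonzero, so the vectors are not orthogonal.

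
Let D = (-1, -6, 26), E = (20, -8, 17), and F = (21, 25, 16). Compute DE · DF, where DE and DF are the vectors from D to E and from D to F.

DE = E − D = (21, -2, -9)
DF = F − D = (22, 31, -10)
DE · DF = 21·22 + (-2)·31 + (-9)·(-10) = 462 - 62 + 90 = 490

490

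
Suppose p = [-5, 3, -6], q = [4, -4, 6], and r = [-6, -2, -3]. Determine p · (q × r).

0

q × r:
i: (-4)·(-3) - 6·(-2) = 12 - (-12) = 24
j: 6·(-6) - 4·(-3) = -36 - (-12) = -24
k: 4·(-2) - (-4)·(-6) = -8 - 24 = -32
q × r = (24, -24, -32)
p · (q × r) = (-5)·24 + 3·(-24) + (-6)·(-32) = -120 - 72 + 192 = 0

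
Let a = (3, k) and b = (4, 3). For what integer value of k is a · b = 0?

a · b = 3·4 + k·3 = 12 + 3k
Set equal to 0: 3k = -12, so k = -4.

-4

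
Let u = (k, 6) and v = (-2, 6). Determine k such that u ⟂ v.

u · v = k·(-2) + 6·6 = 36 - 2k
Set equal to 0: -2k = -36, so k = 18.

18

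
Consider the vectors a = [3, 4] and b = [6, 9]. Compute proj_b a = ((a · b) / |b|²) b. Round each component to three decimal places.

(2.769, 4.154)

a · b = 3·6 + 4·9 = 18 + 36 = 54
|b|² = 36 + 81 = 117
proj_b a = (54/117) · (6, 9) ≈ (2.769, 4.154)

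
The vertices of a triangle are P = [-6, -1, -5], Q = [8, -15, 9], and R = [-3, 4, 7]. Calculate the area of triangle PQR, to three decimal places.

145.829

PQ = (14, -14, 14),  PR = (3, 5, 12)
i: (-14)·12 - 14·5 = -168 - 70 = -238
j: 14·3 - 14·12 = 42 - 168 = -126
k: 14·5 - (-14)·3 = 70 - (-42) = 112
PQ × PR = (-238, -126, 112)
|PQ × PR| = √85064 ≈ 291.6573
area = ½ · 291.6573 ≈ 145.829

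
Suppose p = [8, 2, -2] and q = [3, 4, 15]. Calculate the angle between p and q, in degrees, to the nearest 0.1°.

p · q = 8·3 + 2·4 + (-2)·15 = 24 + 8 - 30 = 2
|p|² = 64 + 4 + 4 = 72,  |p| = √72 ≈ 8.485281
|q|² = 9 + 16 + 225 = 250,  |q| = √250 ≈ 15.811388
cos θ = 2 / (8.485281 · 15.811388) ≈ 0.01491
θ = arccos(0.01491) ≈ 89.1°

89.1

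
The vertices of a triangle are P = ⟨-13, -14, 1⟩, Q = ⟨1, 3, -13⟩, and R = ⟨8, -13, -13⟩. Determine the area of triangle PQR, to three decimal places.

210.612

PQ = (14, 17, -14),  PR = (21, 1, -14)
i: 17·(-14) - (-14)·1 = -238 - (-14) = -224
j: (-14)·21 - 14·(-14) = -294 - (-196) = -98
k: 14·1 - 17·21 = 14 - 357 = -343
PQ × PR = (-224, -98, -343)
|PQ × PR| = √177429 ≈ 421.2232
area = ½ · 421.2232 ≈ 210.612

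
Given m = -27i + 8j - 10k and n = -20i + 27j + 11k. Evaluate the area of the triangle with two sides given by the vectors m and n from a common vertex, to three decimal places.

i: 8·11 - (-10)·27 = 88 - (-270) = 358
j: (-10)·(-20) - (-27)·11 = 200 - (-297) = 497
k: (-27)·27 - 8·(-20) = -729 - (-160) = -569
m × n = (358, 497, -569)
|m × n| = √(358² + 497² + (-569)²) = √698934 ≈ 836.0227
area = ½ · 836.0227 ≈ 418.011

418.011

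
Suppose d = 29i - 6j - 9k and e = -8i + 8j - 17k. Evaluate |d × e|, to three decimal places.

619.158

i: (-6)·(-17) - (-9)·8 = 102 - (-72) = 174
j: (-9)·(-8) - 29·(-17) = 72 - (-493) = 565
k: 29·8 - (-6)·(-8) = 232 - 48 = 184
d × e = (174, 565, 184)
|d × e| = √(174² + 565² + 184²) = √383357 ≈ 619.1583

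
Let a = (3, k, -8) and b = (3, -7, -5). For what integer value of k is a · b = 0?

7

a · b = 3·3 + k·(-7) + (-8)·(-5) = 49 - 7k
Set equal to 0: -7k = -49, so k = 7.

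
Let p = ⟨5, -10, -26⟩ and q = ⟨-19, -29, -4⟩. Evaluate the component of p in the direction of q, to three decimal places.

8.567

p · q = 5·(-19) + (-10)·(-29) + (-26)·(-4) = -95 + 290 + 104 = 299
|q| = √(361 + 841 + 16) = √1218 ≈ 34.8999
comp_q p = 299 / √1218 ≈ 8.567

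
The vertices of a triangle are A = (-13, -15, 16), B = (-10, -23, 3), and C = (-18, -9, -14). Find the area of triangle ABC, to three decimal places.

AB = (3, -8, -13),  AC = (-5, 6, -30)
i: (-8)·(-30) - (-13)·6 = 240 - (-78) = 318
j: (-13)·(-5) - 3·(-30) = 65 - (-90) = 155
k: 3·6 - (-8)·(-5) = 18 - 40 = -22
AB × AC = (318, 155, -22)
|AB × AC| = √125633 ≈ 354.4475
area = ½ · 354.4475 ≈ 177.224

177.224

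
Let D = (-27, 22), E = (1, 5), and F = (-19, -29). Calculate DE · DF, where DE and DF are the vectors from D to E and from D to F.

1091

DE = E − D = (28, -17)
DF = F − D = (8, -51)
DE · DF = 28·8 + (-17)·(-51) = 224 + 867 = 1091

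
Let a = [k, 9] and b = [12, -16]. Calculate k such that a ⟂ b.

12

a · b = k·12 + 9·(-16) = -144 + 12k
Set equal to 0: 12k = 144, so k = 12.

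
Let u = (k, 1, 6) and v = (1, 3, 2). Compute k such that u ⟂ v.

-15

u · v = k·1 + 1·3 + 6·2 = 15 + 1k
Set equal to 0: 1k = -15, so k = -15.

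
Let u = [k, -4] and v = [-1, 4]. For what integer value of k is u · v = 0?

-16

u · v = k·(-1) + (-4)·4 = -16 - 1k
Set equal to 0: -1k = 16, so k = -16.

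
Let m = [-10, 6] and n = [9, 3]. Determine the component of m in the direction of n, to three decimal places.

m · n = (-10)·9 + 6·3 = -90 + 18 = -72
|n| = √(81 + 9) = √90 ≈ 9.4868
comp_n m = -72 / √90 ≈ -7.589

-7.589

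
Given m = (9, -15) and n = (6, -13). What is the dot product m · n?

249

m · n = 9·6 + (-15)·(-13) = 54 + 195 = 249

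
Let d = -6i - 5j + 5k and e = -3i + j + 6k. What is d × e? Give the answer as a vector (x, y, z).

(-35, 21, -21)

i: (-5)·6 - 5·1 = -30 - 5 = -35
j: 5·(-3) - (-6)·6 = -15 - (-36) = 21
k: (-6)·1 - (-5)·(-3) = -6 - 15 = -21
d × e = (-35, 21, -21)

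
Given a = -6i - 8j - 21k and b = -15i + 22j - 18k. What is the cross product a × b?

i: (-8)·(-18) - (-21)·22 = 144 - (-462) = 606
j: (-21)·(-15) - (-6)·(-18) = 315 - 108 = 207
k: (-6)·22 - (-8)·(-15) = -132 - 120 = -252
a × b = (606, 207, -252)

(606, 207, -252)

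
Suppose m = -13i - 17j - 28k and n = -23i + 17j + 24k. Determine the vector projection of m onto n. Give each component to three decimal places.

(10.923, -8.073, -11.397)

m · n = (-13)·(-23) + (-17)·17 + (-28)·24 = 299 - 289 - 672 = -662
|n|² = 529 + 289 + 576 = 1394
proj_n m = (-662/1394) · (-23, 17, 24) ≈ (10.923, -8.073, -11.397)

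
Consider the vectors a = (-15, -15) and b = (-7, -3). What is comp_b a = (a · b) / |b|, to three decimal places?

19.696

a · b = (-15)·(-7) + (-15)·(-3) = 105 + 45 = 150
|b| = √(49 + 9) = √58 ≈ 7.6158
comp_b a = 150 / √58 ≈ 19.696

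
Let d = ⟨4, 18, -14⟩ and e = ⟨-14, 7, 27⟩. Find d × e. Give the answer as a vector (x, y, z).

(584, 88, 280)

i: 18·27 - (-14)·7 = 486 - (-98) = 584
j: (-14)·(-14) - 4·27 = 196 - 108 = 88
k: 4·7 - 18·(-14) = 28 - (-252) = 280
d × e = (584, 88, 280)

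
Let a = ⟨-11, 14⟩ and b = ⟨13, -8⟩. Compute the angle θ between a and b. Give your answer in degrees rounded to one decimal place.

a · b = (-11)·13 + 14·(-8) = -143 - 112 = -255
|a|² = 121 + 196 = 317,  |a| = √317 ≈ 17.804494
|b|² = 169 + 64 = 233,  |b| = √233 ≈ 15.264338
cos θ = -255 / (17.804494 · 15.264338) ≈ -0.93828
θ = arccos(-0.93828) ≈ 159.8°

159.8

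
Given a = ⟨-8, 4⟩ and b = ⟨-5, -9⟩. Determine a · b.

a · b = (-8)·(-5) + 4·(-9) = 40 - 36 = 4

4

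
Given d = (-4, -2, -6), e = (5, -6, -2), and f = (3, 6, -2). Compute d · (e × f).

e × f:
i: (-6)·(-2) - (-2)·6 = 12 - (-12) = 24
j: (-2)·3 - 5·(-2) = -6 - (-10) = 4
k: 5·6 - (-6)·3 = 30 - (-18) = 48
e × f = (24, 4, 48)
d · (e × f) = (-4)·24 + (-2)·4 + (-6)·48 = -96 - 8 - 288 = -392

-392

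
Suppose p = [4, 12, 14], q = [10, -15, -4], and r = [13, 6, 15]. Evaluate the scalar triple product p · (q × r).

342

q × r:
i: (-15)·15 - (-4)·6 = -225 - (-24) = -201
j: (-4)·13 - 10·15 = -52 - 150 = -202
k: 10·6 - (-15)·13 = 60 - (-195) = 255
q × r = (-201, -202, 255)
p · (q × r) = 4·(-201) + 12·(-202) + 14·255 = -804 - 2424 + 3570 = 342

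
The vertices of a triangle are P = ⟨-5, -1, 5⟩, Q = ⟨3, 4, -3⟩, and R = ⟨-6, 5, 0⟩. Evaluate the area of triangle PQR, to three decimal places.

37.557

PQ = (8, 5, -8),  PR = (-1, 6, -5)
i: 5·(-5) - (-8)·6 = -25 - (-48) = 23
j: (-8)·(-1) - 8·(-5) = 8 - (-40) = 48
k: 8·6 - 5·(-1) = 48 - (-5) = 53
PQ × PR = (23, 48, 53)
|PQ × PR| = √5642 ≈ 75.1132
area = ½ · 75.1132 ≈ 37.557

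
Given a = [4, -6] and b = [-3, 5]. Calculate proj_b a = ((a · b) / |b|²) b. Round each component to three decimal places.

a · b = 4·(-3) + (-6)·5 = -12 - 30 = -42
|b|² = 9 + 25 = 34
proj_b a = (-42/34) · (-3, 5) ≈ (3.706, -6.176)

(3.706, -6.176)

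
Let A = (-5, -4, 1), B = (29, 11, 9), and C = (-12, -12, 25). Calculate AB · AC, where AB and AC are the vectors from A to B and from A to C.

AB = B − A = (34, 15, 8)
AC = C − A = (-7, -8, 24)
AB · AC = 34·(-7) + 15·(-8) + 8·24 = -238 - 120 + 192 = -166

-166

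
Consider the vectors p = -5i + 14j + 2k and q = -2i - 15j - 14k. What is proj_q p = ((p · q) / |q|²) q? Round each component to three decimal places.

(1.073, 8.047, 7.511)

p · q = (-5)·(-2) + 14·(-15) + 2·(-14) = 10 - 210 - 28 = -228
|q|² = 4 + 225 + 196 = 425
proj_q p = (-228/425) · (-2, -15, -14) ≈ (1.073, 8.047, 7.511)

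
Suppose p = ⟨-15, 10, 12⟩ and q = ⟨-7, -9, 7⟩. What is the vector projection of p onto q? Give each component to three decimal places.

p · q = (-15)·(-7) + 10·(-9) + 12·7 = 105 - 90 + 84 = 99
|q|² = 49 + 81 + 49 = 179
proj_q p = (99/179) · (-7, -9, 7) ≈ (-3.872, -4.978, 3.872)

(-3.872, -4.978, 3.872)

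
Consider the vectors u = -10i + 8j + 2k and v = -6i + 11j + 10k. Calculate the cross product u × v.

(58, 88, -62)

i: 8·10 - 2·11 = 80 - 22 = 58
j: 2·(-6) - (-10)·10 = -12 - (-100) = 88
k: (-10)·11 - 8·(-6) = -110 - (-48) = -62
u × v = (58, 88, -62)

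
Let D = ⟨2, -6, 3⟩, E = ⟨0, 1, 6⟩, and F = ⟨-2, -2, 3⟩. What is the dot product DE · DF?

36

DE = E − D = (-2, 7, 3)
DF = F − D = (-4, 4, 0)
DE · DF = (-2)·(-4) + 7·4 + 3·0 = 8 + 28 + 0 = 36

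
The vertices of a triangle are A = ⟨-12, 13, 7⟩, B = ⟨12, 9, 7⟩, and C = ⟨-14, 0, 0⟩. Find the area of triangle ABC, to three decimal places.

AB = (24, -4, 0),  AC = (-2, -13, -7)
i: (-4)·(-7) - 0·(-13) = 28 - 0 = 28
j: 0·(-2) - 24·(-7) = 0 - (-168) = 168
k: 24·(-13) - (-4)·(-2) = -312 - 8 = -320
AB × AC = (28, 168, -320)
|AB × AC| = √131408 ≈ 362.5024
area = ½ · 362.5024 ≈ 181.251

181.251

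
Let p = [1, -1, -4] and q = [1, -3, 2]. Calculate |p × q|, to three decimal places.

i: (-1)·2 - (-4)·(-3) = -2 - 12 = -14
j: (-4)·1 - 1·2 = -4 - 2 = -6
k: 1·(-3) - (-1)·1 = -3 - (-1) = -2
p × q = (-14, -6, -2)
|p × q| = √((-14)² + (-6)² + (-2)²) = √236 ≈ 15.3623

15.362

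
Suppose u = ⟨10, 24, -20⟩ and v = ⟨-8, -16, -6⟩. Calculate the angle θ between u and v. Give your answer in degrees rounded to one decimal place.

u · v = 10·(-8) + 24·(-16) + (-20)·(-6) = -80 - 384 + 120 = -344
|u|² = 100 + 576 + 400 = 1076,  |u| = √1076 ≈ 32.802439
|v|² = 64 + 256 + 36 = 356,  |v| = √356 ≈ 18.867962
cos θ = -344 / (32.802439 · 18.867962) ≈ -0.55581
θ = arccos(-0.55581) ≈ 123.8°

123.8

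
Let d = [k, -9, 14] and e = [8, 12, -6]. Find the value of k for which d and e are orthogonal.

24

d · e = k·8 + (-9)·12 + 14·(-6) = -192 + 8k
Set equal to 0: 8k = 192, so k = 24.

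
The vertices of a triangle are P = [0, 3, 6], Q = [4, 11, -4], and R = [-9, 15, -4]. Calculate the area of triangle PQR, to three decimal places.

PQ = (4, 8, -10),  PR = (-9, 12, -10)
i: 8·(-10) - (-10)·12 = -80 - (-120) = 40
j: (-10)·(-9) - 4·(-10) = 90 - (-40) = 130
k: 4·12 - 8·(-9) = 48 - (-72) = 120
PQ × PR = (40, 130, 120)
|PQ × PR| = √32900 ≈ 181.3836
area = ½ · 181.3836 ≈ 90.692

90.692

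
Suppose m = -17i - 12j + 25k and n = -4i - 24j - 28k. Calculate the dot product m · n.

m · n = (-17)·(-4) + (-12)·(-24) + 25·(-28) = 68 + 288 - 700 = -344

-344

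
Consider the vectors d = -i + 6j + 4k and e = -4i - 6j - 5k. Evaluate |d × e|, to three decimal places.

37.108

i: 6·(-5) - 4·(-6) = -30 - (-24) = -6
j: 4·(-4) - (-1)·(-5) = -16 - 5 = -21
k: (-1)·(-6) - 6·(-4) = 6 - (-24) = 30
d × e = (-6, -21, 30)
|d × e| = √((-6)² + (-21)² + 30²) = √1377 ≈ 37.1080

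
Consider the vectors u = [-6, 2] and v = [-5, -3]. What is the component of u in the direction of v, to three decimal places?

u · v = (-6)·(-5) + 2·(-3) = 30 - 6 = 24
|v| = √(25 + 9) = √34 ≈ 5.8310
comp_v u = 24 / √34 ≈ 4.116

4.116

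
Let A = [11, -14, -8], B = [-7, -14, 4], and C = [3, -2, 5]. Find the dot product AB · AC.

AB = B − A = (-18, 0, 12)
AC = C − A = (-8, 12, 13)
AB · AC = (-18)·(-8) + 0·12 + 12·13 = 144 + 0 + 156 = 300

300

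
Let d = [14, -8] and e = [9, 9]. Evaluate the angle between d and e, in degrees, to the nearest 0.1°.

d · e = 14·9 + (-8)·9 = 126 - 72 = 54
|d|² = 196 + 64 = 260,  |d| = √260 ≈ 16.124515
|e|² = 81 + 81 = 162,  |e| = √162 ≈ 12.727922
cos θ = 54 / (16.124515 · 12.727922) ≈ 0.26312
θ = arccos(0.26312) ≈ 74.7°

74.7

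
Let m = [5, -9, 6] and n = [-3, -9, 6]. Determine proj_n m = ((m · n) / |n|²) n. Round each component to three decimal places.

(-2.429, -7.286, 4.857)

m · n = 5·(-3) + (-9)·(-9) + 6·6 = -15 + 81 + 36 = 102
|n|² = 9 + 81 + 36 = 126
proj_n m = (102/126) · (-3, -9, 6) ≈ (-2.429, -7.286, 4.857)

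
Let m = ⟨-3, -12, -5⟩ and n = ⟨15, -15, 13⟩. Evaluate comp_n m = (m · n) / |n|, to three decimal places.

m · n = (-3)·15 + (-12)·(-15) + (-5)·13 = -45 + 180 - 65 = 70
|n| = √(225 + 225 + 169) = √619 ≈ 24.8797
comp_n m = 70 / √619 ≈ 2.814

2.814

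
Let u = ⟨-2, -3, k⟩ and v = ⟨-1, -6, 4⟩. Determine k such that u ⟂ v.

-5

u · v = (-2)·(-1) + (-3)·(-6) + k·4 = 20 + 4k
Set equal to 0: 4k = -20, so k = -5.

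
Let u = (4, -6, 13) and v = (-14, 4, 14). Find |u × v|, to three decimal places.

282.425

i: (-6)·14 - 13·4 = -84 - 52 = -136
j: 13·(-14) - 4·14 = -182 - 56 = -238
k: 4·4 - (-6)·(-14) = 16 - 84 = -68
u × v = (-136, -238, -68)
|u × v| = √((-136)² + (-238)² + (-68)²) = √79764 ≈ 282.4252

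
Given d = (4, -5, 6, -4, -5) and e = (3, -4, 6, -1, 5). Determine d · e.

d · e = 4·3 + (-5)·(-4) + 6·6 + (-4)·(-1) + (-5)·5 = 12 + 20 + 36 + 4 - 25 = 47

47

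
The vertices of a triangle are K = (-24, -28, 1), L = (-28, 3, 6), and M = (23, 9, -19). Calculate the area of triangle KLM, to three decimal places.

KL = (-4, 31, 5),  KM = (47, 37, -20)
i: 31·(-20) - 5·37 = -620 - 185 = -805
j: 5·47 - (-4)·(-20) = 235 - 80 = 155
k: (-4)·37 - 31·47 = -148 - 1457 = -1605
KL × KM = (-805, 155, -1605)
|KL × KM| = √3248075 ≈ 1802.2417
area = ½ · 1802.2417 ≈ 901.121

901.121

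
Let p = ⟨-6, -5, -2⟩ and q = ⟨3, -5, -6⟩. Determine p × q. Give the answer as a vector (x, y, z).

i: (-5)·(-6) - (-2)·(-5) = 30 - 10 = 20
j: (-2)·3 - (-6)·(-6) = -6 - 36 = -42
k: (-6)·(-5) - (-5)·3 = 30 - (-15) = 45
p × q = (20, -42, 45)

(20, -42, 45)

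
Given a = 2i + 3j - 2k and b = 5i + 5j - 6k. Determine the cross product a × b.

(-8, 2, -5)

i: 3·(-6) - (-2)·5 = -18 - (-10) = -8
j: (-2)·5 - 2·(-6) = -10 - (-12) = 2
k: 2·5 - 3·5 = 10 - 15 = -5
a × b = (-8, 2, -5)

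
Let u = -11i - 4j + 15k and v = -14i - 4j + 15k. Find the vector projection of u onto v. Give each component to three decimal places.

u · v = (-11)·(-14) + (-4)·(-4) + 15·15 = 154 + 16 + 225 = 395
|v|² = 196 + 16 + 225 = 437
proj_v u = (395/437) · (-14, -4, 15) ≈ (-12.654, -3.616, 13.558)

(-12.654, -3.616, 13.558)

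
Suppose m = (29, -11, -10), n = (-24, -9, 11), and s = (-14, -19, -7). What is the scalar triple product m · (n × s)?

n × s:
i: (-9)·(-7) - 11·(-19) = 63 - (-209) = 272
j: 11·(-14) - (-24)·(-7) = -154 - 168 = -322
k: (-24)·(-19) - (-9)·(-14) = 456 - 126 = 330
n × s = (272, -322, 330)
m · (n × s) = 29·272 + (-11)·(-322) + (-10)·330 = 7888 + 3542 - 3300 = 8130

8130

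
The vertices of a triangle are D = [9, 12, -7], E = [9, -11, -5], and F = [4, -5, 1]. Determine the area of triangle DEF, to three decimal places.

94.637

DE = (0, -23, 2),  DF = (-5, -17, 8)
i: (-23)·8 - 2·(-17) = -184 - (-34) = -150
j: 2·(-5) - 0·8 = -10 - 0 = -10
k: 0·(-17) - (-23)·(-5) = 0 - 115 = -115
DE × DF = (-150, -10, -115)
|DE × DF| = √35825 ≈ 189.2749
area = ½ · 189.2749 ≈ 94.637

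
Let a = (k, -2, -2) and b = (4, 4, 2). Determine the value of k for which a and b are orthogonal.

3

a · b = k·4 + (-2)·4 + (-2)·2 = -12 + 4k
Set equal to 0: 4k = 12, so k = 3.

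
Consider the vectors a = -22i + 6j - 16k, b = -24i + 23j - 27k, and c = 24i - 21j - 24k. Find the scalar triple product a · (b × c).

18042

b × c:
i: 23·(-24) - (-27)·(-21) = -552 - 567 = -1119
j: (-27)·24 - (-24)·(-24) = -648 - 576 = -1224
k: (-24)·(-21) - 23·24 = 504 - 552 = -48
b × c = (-1119, -1224, -48)
a · (b × c) = (-22)·(-1119) + 6·(-1224) + (-16)·(-48) = 24618 - 7344 + 768 = 18042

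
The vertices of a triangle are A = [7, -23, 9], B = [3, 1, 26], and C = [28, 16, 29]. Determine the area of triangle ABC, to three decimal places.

406.220

AB = (-4, 24, 17),  AC = (21, 39, 20)
i: 24·20 - 17·39 = 480 - 663 = -183
j: 17·21 - (-4)·20 = 357 - (-80) = 437
k: (-4)·39 - 24·21 = -156 - 504 = -660
AB × AC = (-183, 437, -660)
|AB × AC| = √660058 ≈ 812.4395
area = ½ · 812.4395 ≈ 406.220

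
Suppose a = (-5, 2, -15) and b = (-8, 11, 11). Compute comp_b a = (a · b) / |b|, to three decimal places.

-5.888

a · b = (-5)·(-8) + 2·11 + (-15)·11 = 40 + 22 - 165 = -103
|b| = √(64 + 121 + 121) = √306 ≈ 17.4929
comp_b a = -103 / √306 ≈ -5.888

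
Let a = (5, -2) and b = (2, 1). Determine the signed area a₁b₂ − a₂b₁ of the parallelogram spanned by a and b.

5·1 - (-2)·2 = 5 - (-4) = 9

9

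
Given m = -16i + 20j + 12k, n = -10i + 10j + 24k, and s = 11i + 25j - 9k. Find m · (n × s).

n × s:
i: 10·(-9) - 24·25 = -90 - 600 = -690
j: 24·11 - (-10)·(-9) = 264 - 90 = 174
k: (-10)·25 - 10·11 = -250 - 110 = -360
n × s = (-690, 174, -360)
m · (n × s) = (-16)·(-690) + 20·174 + 12·(-360) = 11040 + 3480 - 4320 = 10200

10200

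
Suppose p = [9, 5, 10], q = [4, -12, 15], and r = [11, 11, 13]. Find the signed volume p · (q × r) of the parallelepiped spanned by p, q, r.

q × r:
i: (-12)·13 - 15·11 = -156 - 165 = -321
j: 15·11 - 4·13 = 165 - 52 = 113
k: 4·11 - (-12)·11 = 44 - (-132) = 176
q × r = (-321, 113, 176)
p · (q × r) = 9·(-321) + 5·113 + 10·176 = -2889 + 565 + 1760 = -564

-564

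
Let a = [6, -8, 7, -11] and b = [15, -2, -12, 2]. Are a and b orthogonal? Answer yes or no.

yes

a · b = 6·15 + (-8)·(-2) + 7·(-12) + (-11)·2 = 90 + 16 - 84 - 22 = 0
Zero, so the vectors are orthogonal.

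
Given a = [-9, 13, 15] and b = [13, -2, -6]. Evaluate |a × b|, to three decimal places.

212.099

i: 13·(-6) - 15·(-2) = -78 - (-30) = -48
j: 15·13 - (-9)·(-6) = 195 - 54 = 141
k: (-9)·(-2) - 13·13 = 18 - 169 = -151
a × b = (-48, 141, -151)
|a × b| = √((-48)² + 141² + (-151)²) = √44986 ≈ 212.0990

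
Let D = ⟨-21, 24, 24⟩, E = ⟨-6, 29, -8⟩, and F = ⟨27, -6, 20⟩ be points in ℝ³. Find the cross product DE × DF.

DE = (15, 5, -32)
DF = (48, -30, -4)
i: 5·(-4) - (-32)·(-30) = -20 - 960 = -980
j: (-32)·48 - 15·(-4) = -1536 - (-60) = -1476
k: 15·(-30) - 5·48 = -450 - 240 = -690
DE × DF = (-980, -1476, -690)

(-980, -1476, -690)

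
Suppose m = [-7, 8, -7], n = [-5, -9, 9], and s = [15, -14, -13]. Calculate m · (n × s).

-2576

n × s:
i: (-9)·(-13) - 9·(-14) = 117 - (-126) = 243
j: 9·15 - (-5)·(-13) = 135 - 65 = 70
k: (-5)·(-14) - (-9)·15 = 70 - (-135) = 205
n × s = (243, 70, 205)
m · (n × s) = (-7)·243 + 8·70 + (-7)·205 = -1701 + 560 - 1435 = -2576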